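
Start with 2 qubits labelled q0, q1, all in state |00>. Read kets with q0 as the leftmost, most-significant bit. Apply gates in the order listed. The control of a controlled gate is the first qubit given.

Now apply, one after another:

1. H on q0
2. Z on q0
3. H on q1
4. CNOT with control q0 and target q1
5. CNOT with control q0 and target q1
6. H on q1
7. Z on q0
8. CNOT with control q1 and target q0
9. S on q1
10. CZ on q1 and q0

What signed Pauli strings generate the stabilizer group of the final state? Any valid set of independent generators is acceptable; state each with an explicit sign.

The stabilizer group can be generated by +XI, +IZ, among other valid generating sets. Key observation: gates 2-7 undo each other exactly, leaving only the rest of the circuit to track.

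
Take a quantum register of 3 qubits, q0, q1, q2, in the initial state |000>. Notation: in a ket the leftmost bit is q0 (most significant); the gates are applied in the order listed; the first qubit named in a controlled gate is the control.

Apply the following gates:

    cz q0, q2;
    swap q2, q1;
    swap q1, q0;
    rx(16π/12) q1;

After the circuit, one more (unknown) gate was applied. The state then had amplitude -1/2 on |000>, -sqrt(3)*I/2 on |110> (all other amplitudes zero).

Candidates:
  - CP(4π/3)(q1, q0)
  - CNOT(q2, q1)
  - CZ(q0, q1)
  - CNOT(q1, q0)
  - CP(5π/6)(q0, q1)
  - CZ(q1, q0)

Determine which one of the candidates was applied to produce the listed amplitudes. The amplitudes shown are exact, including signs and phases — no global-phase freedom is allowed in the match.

The applied gate was CNOT(q1, q0).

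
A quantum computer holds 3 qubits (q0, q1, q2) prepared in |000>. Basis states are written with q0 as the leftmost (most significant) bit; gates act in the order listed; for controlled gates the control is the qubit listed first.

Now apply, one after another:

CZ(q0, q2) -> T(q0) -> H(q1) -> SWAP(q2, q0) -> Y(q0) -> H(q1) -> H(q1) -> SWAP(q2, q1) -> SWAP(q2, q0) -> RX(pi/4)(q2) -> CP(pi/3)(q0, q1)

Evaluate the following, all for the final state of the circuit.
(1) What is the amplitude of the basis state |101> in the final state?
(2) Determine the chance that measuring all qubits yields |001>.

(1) The final state's coefficient on |101> equals I*sqrt(2*sqrt(2) + 4)/4.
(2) The probability of measuring |001> is sqrt(2)/8 + 1/4.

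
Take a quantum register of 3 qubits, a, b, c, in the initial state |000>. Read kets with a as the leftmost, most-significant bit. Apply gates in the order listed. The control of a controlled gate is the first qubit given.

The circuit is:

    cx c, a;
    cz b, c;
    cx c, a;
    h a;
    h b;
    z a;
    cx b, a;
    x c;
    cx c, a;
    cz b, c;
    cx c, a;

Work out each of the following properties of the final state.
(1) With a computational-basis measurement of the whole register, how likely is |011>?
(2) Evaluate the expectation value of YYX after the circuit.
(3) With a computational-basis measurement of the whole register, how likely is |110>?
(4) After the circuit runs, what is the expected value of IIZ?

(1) The probability of measuring |011> is 1/4.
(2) The observable YYX averages to 0.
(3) A full measurement returns |110> with probability 0.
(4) The expectation value of IIZ is -1.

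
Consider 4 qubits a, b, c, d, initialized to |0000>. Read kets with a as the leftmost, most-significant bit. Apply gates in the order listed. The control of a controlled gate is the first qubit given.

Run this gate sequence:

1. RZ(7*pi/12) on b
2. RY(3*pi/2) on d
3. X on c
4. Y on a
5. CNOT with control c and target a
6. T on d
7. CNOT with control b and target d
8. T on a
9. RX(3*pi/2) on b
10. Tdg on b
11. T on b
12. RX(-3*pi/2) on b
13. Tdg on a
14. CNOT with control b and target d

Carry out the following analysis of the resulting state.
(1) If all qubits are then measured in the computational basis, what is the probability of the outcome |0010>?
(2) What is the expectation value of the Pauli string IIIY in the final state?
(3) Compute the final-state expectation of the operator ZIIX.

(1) Outcome |0010> occurs with probability 1/2.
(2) The observable IIIY averages to -sqrt(2)/2.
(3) The expectation value of ZIIX is -sqrt(2)/2.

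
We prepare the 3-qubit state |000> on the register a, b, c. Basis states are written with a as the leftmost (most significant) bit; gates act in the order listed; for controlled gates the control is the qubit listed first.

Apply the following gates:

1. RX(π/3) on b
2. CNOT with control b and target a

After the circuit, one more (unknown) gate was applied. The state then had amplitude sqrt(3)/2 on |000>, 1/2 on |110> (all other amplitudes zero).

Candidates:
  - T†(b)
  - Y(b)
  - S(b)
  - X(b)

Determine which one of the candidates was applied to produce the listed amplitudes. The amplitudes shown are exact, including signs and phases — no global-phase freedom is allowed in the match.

The unique candidate consistent with the amplitudes is S(b).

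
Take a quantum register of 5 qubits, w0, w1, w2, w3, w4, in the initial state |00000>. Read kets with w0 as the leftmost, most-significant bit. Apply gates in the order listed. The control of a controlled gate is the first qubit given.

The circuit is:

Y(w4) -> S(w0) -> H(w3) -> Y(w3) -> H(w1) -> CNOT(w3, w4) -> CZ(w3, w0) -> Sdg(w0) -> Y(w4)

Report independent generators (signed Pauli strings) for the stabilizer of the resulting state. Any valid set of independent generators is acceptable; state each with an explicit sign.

One valid set of independent stabilizer generators is +IXIII, +IIIXX, +ZIIII, +IIZII, +IIIZZ (any independent generating set of the same group is equally correct).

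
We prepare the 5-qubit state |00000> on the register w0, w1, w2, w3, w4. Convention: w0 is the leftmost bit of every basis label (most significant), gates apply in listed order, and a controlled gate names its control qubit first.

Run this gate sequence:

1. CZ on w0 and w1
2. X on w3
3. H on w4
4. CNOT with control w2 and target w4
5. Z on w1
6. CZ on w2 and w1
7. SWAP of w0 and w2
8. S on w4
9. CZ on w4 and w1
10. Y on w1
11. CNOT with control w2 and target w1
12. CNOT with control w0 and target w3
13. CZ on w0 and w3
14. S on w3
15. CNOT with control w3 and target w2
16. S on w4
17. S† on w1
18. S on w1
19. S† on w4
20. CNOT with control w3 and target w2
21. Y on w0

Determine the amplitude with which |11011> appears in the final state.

The amplitude on |11011> is sqrt(2)/2. Key observation: the block from step 15 through step 20 cancels to the identity and can be dropped.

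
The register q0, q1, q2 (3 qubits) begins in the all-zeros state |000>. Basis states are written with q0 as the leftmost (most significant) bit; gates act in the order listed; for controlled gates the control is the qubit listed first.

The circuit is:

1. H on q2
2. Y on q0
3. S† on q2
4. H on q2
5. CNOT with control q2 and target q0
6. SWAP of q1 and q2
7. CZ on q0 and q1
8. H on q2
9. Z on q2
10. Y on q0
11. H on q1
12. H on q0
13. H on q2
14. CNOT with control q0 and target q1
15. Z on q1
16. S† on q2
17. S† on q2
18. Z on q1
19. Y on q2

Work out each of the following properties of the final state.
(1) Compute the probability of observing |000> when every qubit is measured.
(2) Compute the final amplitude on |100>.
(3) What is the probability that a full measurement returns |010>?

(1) The probability of measuring |000> is 1/4.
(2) The amplitude on |100> is 1/2.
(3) The probability of measuring |010> is 1/4.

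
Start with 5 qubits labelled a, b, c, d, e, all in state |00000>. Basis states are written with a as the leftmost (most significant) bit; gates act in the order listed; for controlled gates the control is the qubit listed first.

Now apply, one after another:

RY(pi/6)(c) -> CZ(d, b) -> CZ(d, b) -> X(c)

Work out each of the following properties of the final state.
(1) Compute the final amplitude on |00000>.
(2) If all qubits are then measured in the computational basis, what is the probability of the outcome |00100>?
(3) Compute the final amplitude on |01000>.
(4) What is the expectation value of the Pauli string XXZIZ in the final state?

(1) |00000> carries amplitude -sqrt(2)/4 + sqrt(6)/4 in the final state. Key observation: gates 2-3 undo each other exactly, leaving only the rest of the circuit to track.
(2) Outcome |00100> occurs with probability sqrt(3)/4 + 1/2.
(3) The amplitude on |01000> is 0.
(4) The expectation value of XXZIZ is 0.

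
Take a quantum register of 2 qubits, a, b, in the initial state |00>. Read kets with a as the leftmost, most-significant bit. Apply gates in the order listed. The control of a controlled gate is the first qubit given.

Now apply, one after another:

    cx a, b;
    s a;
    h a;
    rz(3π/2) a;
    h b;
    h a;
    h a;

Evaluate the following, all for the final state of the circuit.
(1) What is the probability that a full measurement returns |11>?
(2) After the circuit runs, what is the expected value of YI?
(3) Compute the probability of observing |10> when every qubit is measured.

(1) The probability of measuring |11> is 1/4. Key observation: gates 6-7 undo each other exactly, leaving only the rest of the circuit to track.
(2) The expectation value of YI is -1.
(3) Outcome |10> occurs with probability 1/4.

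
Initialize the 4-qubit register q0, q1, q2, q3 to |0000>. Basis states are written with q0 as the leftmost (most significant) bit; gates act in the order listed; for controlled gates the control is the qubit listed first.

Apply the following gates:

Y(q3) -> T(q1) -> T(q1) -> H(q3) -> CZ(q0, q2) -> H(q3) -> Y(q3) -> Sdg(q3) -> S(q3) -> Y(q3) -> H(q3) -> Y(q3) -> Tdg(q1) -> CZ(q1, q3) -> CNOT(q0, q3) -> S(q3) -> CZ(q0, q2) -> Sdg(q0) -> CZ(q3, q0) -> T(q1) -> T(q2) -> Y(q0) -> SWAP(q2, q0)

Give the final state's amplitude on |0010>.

The final state's coefficient on |0010> equals -sqrt(2)*I/2. Key observation: steps 6-11 multiply out to the identity, so the circuit reduces to the remaining gates.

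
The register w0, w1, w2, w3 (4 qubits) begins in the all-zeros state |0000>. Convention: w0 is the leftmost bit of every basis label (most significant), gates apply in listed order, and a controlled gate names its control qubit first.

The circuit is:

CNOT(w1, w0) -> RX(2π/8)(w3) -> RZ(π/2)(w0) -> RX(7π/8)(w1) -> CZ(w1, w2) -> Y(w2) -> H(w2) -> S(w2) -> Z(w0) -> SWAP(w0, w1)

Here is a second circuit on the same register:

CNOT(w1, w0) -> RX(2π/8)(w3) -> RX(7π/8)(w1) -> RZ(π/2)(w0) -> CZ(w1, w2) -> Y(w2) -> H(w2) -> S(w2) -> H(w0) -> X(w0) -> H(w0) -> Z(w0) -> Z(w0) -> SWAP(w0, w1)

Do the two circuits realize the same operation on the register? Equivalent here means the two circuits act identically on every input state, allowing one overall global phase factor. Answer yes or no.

Yes: on every input state the two circuits agree up to one overall phase factor.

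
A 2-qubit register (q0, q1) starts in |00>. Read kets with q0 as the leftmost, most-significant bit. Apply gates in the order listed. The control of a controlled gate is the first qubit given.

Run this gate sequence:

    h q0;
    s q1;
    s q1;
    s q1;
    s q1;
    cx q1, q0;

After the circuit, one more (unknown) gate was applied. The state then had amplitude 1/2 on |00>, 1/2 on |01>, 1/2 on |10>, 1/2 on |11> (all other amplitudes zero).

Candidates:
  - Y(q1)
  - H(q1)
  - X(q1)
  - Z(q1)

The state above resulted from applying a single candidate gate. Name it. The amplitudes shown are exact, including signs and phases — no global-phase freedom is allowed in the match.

It was H(q1) that produced the state shown. Key observation: steps 2-5 multiply out to the identity, so the circuit reduces to the remaining gates.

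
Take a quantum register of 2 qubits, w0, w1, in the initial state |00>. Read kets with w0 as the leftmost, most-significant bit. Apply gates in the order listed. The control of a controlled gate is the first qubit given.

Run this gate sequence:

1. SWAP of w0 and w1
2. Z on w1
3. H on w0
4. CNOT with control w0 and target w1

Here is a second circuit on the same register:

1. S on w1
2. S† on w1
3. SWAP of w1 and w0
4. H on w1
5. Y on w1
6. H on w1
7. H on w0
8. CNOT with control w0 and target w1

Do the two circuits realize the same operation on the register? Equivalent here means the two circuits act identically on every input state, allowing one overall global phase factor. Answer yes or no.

No, they are not equivalent — no single phase factor reconciles the two unitaries.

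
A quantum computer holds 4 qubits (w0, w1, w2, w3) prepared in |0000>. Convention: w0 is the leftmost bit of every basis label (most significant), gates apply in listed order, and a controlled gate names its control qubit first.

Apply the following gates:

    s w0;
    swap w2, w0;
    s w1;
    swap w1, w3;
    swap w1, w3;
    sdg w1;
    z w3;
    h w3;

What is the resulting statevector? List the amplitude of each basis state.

The final amplitudes are sqrt(2)/2 on |0000>, sqrt(2)/2 on |0001>, and 0 on every other basis state. Key observation: steps 3-6 multiply out to the identity, so the circuit reduces to the remaining gates.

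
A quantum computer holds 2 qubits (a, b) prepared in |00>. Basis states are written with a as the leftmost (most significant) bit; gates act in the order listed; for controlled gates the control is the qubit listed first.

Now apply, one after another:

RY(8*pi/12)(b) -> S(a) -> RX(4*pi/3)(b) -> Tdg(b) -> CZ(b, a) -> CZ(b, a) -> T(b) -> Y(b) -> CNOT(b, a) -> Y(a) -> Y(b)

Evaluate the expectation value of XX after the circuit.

The expectation value of XX is -sqrt(3)/2. Key observation: steps 4-7 multiply out to the identity, so the circuit reduces to the remaining gates.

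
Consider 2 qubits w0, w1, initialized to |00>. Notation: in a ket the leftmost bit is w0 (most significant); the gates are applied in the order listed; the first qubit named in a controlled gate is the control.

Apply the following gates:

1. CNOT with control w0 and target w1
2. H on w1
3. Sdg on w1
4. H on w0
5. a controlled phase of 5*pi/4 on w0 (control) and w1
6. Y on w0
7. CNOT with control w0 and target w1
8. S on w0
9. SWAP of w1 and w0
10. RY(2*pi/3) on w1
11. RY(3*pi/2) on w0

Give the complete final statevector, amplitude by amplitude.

The resulting statevector has amplitude -sqrt(2)*exp(I*pi/4)/8 + sqrt(2)*I/8 + sqrt(6)*(-1 + I)/8 on |00>, -sqrt(6)*exp(I*pi/4)/8 + sqrt(2)*(1 - I)/8 + sqrt(6)*I/8 on |01>, -sqrt(6)*(1 + I)/8 - sqrt(2)*I/8 - sqrt(2)*exp(I*pi/4)/8 on |10>, -sqrt(6)*I/8 - sqrt(6)*exp(I*pi/4)/8 + sqrt(2)*(1 + I)/8 on |11>.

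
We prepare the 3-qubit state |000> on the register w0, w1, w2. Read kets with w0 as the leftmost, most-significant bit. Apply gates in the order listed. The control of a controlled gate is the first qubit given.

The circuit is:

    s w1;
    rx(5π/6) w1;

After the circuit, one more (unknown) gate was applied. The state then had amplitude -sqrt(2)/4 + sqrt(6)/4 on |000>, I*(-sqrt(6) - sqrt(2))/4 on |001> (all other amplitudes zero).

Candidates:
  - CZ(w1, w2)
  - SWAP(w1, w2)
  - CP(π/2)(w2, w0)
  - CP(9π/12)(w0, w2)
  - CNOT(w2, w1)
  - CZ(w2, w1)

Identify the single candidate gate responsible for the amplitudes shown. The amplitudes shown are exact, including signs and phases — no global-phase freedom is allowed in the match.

The unique candidate consistent with the amplitudes is SWAP(w1, w2).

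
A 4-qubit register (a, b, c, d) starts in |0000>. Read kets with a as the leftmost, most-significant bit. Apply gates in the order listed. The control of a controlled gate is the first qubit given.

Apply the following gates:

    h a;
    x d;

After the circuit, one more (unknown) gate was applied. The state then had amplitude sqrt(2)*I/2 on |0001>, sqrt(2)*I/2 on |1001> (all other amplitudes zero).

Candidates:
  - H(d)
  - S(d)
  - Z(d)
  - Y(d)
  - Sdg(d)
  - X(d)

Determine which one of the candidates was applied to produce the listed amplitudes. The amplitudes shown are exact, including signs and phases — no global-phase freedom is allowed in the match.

The applied gate was S(d).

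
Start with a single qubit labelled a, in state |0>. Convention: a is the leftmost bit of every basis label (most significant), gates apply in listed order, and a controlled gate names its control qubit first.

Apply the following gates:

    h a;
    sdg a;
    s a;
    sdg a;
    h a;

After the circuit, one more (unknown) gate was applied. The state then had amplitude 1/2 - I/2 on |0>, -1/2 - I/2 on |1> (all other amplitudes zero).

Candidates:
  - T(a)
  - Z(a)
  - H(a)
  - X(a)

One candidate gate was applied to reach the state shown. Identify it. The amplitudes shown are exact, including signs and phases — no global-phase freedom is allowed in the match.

The applied gate was Z(a). Key observation: steps 3-4 multiply out to the identity, so the circuit reduces to the remaining gates.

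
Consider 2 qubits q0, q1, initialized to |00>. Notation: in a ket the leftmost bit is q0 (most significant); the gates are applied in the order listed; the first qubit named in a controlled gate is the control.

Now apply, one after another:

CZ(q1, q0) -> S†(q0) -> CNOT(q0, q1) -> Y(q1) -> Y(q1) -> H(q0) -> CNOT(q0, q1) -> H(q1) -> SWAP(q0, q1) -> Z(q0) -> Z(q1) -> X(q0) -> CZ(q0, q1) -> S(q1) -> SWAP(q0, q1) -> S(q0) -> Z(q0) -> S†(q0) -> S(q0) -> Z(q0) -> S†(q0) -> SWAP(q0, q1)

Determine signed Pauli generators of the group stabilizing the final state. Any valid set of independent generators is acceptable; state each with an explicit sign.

One valid set of independent stabilizer generators is -XI, +IY (any independent generating set of the same group is equally correct). Key observation: steps 16-21 multiply out to the identity, so the circuit reduces to the remaining gates.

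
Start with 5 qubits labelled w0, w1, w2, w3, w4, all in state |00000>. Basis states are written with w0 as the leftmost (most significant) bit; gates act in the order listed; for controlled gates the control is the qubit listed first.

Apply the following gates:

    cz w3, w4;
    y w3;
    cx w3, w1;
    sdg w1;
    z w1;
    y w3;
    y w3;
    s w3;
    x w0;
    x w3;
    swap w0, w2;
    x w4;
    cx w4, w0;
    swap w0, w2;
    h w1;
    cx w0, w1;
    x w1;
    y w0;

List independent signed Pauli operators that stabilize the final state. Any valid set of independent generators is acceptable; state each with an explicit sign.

The final state is stabilized by the group generated by -IXIII, +ZIIII, -IIZII, +IIIZI, -IIIIZ; other independent generating sets are equally valid.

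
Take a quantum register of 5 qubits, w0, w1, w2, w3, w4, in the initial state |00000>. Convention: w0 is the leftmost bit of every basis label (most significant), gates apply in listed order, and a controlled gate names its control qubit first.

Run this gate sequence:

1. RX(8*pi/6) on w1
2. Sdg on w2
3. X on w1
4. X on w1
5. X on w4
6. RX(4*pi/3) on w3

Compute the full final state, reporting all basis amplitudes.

The final amplitudes are 1/4 on |00001>, sqrt(3)*I/4 on |00011>, sqrt(3)*I/4 on |01001>, -3/4 on |01011>, and 0 on every other basis state. Key observation: steps 3-4 multiply out to the identity, so the circuit reduces to the remaining gates.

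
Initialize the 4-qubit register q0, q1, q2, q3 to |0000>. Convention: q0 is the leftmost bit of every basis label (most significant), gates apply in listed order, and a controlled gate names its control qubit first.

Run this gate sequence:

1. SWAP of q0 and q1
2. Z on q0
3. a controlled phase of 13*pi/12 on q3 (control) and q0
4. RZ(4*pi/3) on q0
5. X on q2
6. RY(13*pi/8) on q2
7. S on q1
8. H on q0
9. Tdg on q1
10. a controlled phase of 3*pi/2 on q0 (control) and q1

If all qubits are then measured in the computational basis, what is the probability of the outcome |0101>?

The probability of measuring |0101> is 0.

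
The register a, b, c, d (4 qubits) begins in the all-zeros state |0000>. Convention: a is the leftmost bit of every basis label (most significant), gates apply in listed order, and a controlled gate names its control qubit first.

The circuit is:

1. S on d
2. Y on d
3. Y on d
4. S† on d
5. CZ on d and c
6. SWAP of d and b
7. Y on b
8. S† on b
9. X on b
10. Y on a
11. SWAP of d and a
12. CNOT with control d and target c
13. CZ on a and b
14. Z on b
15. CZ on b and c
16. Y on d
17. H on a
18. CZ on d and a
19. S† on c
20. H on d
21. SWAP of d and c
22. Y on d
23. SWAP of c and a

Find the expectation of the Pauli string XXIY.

In the final state, XXIY has expectation 0. Key observation: the block from step 1 through step 4 cancels to the identity and can be dropped.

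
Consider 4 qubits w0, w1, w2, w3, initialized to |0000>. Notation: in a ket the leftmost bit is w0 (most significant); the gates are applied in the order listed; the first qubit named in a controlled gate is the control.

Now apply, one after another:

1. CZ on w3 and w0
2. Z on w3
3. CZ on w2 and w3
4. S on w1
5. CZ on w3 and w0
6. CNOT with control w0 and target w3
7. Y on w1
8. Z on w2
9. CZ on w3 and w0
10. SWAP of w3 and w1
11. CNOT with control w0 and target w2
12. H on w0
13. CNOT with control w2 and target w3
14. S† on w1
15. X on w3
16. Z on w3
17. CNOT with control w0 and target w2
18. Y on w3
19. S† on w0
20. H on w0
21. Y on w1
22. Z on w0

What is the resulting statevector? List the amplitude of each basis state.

The resulting statevector has amplitude -I/2 on |0101>, -1/2 on |0111>, I/2 on |1101>, -1/2 on |1111>, and 0 on every other basis state.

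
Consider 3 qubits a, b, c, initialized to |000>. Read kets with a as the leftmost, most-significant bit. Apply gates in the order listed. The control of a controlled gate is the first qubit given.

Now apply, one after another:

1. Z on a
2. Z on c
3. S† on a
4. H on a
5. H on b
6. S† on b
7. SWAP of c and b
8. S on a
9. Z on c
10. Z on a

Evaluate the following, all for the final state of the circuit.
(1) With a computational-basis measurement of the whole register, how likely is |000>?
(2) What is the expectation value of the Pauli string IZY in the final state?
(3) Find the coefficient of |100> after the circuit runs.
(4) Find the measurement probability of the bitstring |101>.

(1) The probability of measuring |000> is 1/4.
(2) In the final state, IZY has expectation 1.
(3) |100> carries amplitude -I/2 in the final state.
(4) The probability of measuring |101> is 1/4.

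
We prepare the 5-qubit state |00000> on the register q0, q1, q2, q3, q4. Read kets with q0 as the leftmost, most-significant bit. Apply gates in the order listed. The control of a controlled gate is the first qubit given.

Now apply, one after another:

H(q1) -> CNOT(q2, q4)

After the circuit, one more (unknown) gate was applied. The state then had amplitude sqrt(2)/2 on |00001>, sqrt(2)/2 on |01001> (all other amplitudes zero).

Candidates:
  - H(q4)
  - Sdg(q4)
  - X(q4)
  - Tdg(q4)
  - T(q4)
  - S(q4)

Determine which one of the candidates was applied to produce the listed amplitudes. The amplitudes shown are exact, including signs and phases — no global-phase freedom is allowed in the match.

It was X(q4) that produced the state shown.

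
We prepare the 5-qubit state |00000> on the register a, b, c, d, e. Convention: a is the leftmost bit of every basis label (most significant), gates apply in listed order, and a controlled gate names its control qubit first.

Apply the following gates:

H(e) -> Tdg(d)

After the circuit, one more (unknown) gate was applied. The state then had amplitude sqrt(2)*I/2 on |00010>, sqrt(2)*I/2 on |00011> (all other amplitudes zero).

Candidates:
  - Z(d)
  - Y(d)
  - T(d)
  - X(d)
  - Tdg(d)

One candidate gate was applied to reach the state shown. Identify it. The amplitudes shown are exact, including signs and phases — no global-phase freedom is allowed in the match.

It was Y(d) that produced the state shown.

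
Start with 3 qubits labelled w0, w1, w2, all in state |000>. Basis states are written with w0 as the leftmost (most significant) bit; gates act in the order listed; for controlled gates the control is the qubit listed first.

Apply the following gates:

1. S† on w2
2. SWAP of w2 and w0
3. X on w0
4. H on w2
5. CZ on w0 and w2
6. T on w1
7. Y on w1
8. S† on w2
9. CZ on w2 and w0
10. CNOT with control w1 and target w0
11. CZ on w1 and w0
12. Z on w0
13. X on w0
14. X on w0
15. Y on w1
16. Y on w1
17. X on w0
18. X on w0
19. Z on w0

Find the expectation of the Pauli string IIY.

In the final state, IIY has expectation -1. Key observation: gates 12-19 undo each other exactly, leaving only the rest of the circuit to track.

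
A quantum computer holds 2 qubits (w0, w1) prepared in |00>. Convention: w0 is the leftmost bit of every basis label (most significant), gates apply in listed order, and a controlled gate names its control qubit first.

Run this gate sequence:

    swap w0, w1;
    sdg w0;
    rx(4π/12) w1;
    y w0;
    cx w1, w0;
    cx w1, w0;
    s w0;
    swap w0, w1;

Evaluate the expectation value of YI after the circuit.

The observable YI averages to -sqrt(3)/2.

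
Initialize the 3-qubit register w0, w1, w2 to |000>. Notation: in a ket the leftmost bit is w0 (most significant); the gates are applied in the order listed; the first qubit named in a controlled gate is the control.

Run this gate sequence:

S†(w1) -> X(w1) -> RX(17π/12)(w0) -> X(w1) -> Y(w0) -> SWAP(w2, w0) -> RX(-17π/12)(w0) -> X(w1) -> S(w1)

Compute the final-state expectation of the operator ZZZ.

The observable ZZZ averages to 1/2 - sqrt(3)/4.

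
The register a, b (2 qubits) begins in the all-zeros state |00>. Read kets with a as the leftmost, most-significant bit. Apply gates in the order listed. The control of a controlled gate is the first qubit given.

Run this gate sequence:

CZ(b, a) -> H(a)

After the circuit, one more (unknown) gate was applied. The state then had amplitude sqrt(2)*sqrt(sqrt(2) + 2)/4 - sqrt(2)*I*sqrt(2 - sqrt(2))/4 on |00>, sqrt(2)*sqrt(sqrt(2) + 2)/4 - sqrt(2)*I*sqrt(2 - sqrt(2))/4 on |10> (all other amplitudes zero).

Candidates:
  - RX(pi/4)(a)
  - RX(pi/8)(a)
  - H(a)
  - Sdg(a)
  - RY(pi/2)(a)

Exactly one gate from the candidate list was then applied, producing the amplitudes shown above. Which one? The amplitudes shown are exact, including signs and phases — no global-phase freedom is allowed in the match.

The unique candidate consistent with the amplitudes is RX(pi/4)(a).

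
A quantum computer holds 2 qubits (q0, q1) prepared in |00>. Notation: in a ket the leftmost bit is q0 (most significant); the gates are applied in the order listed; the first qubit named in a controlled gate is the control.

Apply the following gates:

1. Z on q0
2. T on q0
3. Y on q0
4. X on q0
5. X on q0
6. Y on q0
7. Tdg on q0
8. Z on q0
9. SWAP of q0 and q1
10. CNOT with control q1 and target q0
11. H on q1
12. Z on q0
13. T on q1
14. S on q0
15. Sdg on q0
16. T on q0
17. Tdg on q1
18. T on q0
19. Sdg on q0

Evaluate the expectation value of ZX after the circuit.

In the final state, ZX has expectation 1. Key observation: the block from step 1 through step 8 cancels to the identity and can be dropped.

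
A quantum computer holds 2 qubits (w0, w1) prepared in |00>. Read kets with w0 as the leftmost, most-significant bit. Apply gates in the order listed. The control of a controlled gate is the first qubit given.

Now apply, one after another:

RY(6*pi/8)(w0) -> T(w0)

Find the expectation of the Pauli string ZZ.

The expectation value of ZZ is -sqrt(2)/2.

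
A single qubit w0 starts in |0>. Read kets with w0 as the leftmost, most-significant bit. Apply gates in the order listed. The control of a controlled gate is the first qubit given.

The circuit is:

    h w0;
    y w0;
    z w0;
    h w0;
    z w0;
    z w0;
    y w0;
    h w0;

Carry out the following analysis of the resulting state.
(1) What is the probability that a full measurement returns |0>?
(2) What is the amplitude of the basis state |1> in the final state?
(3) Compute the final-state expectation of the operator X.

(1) The probability of measuring |0> is 1/2.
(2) |1> carries amplitude -sqrt(2)/2 in the final state.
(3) The expectation value of X is -1.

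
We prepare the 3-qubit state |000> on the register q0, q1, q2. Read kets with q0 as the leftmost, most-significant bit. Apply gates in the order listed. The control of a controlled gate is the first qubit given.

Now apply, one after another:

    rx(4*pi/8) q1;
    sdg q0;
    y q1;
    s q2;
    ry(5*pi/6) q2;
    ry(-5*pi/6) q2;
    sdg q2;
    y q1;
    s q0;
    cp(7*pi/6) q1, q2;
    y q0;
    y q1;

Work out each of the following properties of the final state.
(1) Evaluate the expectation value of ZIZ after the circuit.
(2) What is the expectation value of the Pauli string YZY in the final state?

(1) In the final state, ZIZ has expectation -1. Key observation: the block from step 2 through step 9 cancels to the identity and can be dropped.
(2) In the final state, YZY has expectation 0.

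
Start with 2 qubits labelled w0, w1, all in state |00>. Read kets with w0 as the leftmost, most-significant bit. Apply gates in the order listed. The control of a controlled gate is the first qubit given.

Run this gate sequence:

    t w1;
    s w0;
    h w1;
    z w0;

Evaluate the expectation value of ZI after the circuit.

The observable ZI averages to 1.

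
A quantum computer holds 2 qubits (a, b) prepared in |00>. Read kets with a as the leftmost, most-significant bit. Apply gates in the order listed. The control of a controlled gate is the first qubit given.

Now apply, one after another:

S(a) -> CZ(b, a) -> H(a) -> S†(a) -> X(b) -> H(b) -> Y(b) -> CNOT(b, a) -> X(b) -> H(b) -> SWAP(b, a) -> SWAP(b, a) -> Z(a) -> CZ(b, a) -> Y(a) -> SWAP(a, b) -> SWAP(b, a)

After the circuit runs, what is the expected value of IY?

The observable IY averages to -1.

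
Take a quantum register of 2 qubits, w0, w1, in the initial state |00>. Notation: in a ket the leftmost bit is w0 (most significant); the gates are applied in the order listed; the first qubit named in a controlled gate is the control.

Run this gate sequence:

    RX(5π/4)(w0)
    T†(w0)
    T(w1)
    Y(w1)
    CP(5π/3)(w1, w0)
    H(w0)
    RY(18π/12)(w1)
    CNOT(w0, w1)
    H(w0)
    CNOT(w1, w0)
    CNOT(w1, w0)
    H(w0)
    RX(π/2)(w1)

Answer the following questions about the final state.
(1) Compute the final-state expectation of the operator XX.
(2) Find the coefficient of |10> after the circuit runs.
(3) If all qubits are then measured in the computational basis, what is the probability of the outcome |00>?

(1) The expectation value of XX is -sqrt(2)/2. Key observation: steps 9-12 multiply out to the identity, so the circuit reduces to the remaining gates.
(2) The amplitude on |10> is sqrt(2)*(-sqrt(sqrt(2) + 2)*exp(5*I*pi/12) + sqrt(sqrt(2) + 2)*exp(11*I*pi/12) + (1 + I)*sqrt(2 - sqrt(2)))/8.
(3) The probability of measuring |00> is sqrt(3)/16 + 5/16.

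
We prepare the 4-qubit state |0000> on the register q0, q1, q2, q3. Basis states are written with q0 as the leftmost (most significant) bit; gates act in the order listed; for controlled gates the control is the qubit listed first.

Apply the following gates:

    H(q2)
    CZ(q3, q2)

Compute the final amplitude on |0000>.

|0000> carries amplitude sqrt(2)/2 in the final state.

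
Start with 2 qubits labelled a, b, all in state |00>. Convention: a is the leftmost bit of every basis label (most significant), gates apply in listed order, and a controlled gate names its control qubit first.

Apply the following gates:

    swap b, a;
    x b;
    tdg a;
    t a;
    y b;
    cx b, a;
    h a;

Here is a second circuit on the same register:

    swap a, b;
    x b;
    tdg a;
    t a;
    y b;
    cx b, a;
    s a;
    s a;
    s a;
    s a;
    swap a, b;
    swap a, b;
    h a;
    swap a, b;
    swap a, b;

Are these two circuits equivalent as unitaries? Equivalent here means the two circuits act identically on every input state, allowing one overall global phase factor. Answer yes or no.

Yes, they are equivalent — the unitaries differ by at most a global phase.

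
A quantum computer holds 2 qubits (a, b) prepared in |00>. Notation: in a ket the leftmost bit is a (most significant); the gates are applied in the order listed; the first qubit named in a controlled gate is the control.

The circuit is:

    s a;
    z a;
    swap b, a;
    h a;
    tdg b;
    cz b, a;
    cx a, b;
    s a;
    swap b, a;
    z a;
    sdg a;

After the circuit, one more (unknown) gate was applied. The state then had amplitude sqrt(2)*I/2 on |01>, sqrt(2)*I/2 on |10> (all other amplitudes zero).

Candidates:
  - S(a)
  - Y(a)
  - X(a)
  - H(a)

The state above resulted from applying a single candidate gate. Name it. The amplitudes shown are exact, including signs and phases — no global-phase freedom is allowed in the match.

It was Y(a) that produced the state shown.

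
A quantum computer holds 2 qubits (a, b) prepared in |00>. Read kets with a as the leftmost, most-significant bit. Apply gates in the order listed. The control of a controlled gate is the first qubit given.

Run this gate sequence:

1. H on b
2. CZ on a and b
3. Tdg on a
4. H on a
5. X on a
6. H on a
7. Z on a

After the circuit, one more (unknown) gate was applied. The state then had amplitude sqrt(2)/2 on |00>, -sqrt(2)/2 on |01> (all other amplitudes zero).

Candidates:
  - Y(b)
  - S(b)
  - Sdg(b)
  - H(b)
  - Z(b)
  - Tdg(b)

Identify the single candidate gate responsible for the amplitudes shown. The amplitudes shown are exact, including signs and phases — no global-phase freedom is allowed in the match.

The applied gate was Z(b). Key observation: gates 4-7 undo each other exactly, leaving only the rest of the circuit to track.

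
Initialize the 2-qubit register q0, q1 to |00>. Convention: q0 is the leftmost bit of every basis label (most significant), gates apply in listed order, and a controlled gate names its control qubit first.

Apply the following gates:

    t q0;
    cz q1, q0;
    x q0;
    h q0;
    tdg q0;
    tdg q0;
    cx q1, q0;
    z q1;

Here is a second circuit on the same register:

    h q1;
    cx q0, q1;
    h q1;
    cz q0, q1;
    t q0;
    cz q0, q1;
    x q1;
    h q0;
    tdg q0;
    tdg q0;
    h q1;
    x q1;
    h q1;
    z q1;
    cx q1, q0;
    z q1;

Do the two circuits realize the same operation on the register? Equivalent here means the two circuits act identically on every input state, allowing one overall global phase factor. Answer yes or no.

No: there is an input state on which the two circuits produce genuinely different outputs (not merely differing by a phase).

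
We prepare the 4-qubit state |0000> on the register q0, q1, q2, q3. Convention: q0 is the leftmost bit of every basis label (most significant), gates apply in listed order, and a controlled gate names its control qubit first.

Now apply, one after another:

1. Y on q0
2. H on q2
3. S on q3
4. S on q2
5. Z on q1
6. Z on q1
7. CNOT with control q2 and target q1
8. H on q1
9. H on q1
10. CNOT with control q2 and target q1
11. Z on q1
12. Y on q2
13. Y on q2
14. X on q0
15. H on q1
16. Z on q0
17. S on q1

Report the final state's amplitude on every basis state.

The final amplitudes are I/2 on |0000>, -1/2 on |0010>, -1/2 on |0100>, -I/2 on |0110>, and 0 on every other basis state. Key observation: gates 6-11 undo each other exactly, leaving only the rest of the circuit to track.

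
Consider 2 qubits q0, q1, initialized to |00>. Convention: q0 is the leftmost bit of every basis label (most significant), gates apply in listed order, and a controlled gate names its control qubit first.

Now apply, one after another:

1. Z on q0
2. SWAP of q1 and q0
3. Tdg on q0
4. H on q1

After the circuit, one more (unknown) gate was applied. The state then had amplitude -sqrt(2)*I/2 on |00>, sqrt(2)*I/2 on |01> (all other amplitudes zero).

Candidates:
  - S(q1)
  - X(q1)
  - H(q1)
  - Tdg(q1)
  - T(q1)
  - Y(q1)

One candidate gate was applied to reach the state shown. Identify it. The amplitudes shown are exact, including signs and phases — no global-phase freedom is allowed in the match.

It was Y(q1) that produced the state shown.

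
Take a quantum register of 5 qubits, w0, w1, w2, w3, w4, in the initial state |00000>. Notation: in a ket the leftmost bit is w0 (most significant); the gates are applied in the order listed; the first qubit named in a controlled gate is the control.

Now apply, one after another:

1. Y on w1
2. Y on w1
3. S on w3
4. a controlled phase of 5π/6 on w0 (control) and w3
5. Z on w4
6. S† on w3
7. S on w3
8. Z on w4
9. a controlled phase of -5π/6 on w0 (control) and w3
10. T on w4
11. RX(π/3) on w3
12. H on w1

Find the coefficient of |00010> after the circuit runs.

The final state's coefficient on |00010> equals -sqrt(2)*I/4.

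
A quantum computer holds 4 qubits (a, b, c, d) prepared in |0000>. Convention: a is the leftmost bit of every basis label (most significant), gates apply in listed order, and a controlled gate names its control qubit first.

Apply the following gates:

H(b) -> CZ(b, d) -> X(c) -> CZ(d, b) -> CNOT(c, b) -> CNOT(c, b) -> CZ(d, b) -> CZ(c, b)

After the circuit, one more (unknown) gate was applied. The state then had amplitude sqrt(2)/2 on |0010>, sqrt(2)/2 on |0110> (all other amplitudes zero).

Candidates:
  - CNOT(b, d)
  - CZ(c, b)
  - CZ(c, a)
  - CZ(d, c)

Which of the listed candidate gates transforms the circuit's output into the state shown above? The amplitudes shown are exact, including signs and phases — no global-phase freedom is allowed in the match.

It was CZ(c, b) that produced the state shown. Key observation: the block from step 4 through step 7 cancels to the identity and can be dropped.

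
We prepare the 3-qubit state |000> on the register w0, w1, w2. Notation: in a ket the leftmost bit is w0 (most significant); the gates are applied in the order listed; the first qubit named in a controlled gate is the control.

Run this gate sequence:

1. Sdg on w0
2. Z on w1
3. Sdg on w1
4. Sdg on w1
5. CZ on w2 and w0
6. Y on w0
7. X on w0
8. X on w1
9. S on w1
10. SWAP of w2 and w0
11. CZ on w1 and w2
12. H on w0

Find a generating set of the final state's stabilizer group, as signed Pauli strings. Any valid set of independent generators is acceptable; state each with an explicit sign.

The final state is stabilized by the group generated by +XII, -IZI, +IIZ; other independent generating sets are equally valid.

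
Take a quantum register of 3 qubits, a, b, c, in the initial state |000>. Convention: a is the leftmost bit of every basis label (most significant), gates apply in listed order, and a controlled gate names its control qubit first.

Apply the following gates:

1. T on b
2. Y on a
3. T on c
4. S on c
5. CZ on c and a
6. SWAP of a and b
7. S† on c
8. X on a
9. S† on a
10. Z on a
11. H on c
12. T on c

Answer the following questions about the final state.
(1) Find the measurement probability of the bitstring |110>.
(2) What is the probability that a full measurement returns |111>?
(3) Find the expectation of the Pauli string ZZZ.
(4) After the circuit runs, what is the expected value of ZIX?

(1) A full measurement returns |110> with probability 1/2.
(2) Outcome |111> occurs with probability 1/2.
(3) In the final state, ZZZ has expectation 0.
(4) The observable ZIX averages to -sqrt(2)/2.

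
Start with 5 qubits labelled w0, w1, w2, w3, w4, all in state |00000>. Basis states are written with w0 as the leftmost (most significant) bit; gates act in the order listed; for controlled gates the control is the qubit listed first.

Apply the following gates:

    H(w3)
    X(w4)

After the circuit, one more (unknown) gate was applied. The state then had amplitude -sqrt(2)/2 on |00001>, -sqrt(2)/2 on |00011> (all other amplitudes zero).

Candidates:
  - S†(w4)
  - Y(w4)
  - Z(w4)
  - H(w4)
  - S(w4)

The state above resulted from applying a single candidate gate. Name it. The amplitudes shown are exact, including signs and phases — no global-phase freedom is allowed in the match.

The unique candidate consistent with the amplitudes is Z(w4).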